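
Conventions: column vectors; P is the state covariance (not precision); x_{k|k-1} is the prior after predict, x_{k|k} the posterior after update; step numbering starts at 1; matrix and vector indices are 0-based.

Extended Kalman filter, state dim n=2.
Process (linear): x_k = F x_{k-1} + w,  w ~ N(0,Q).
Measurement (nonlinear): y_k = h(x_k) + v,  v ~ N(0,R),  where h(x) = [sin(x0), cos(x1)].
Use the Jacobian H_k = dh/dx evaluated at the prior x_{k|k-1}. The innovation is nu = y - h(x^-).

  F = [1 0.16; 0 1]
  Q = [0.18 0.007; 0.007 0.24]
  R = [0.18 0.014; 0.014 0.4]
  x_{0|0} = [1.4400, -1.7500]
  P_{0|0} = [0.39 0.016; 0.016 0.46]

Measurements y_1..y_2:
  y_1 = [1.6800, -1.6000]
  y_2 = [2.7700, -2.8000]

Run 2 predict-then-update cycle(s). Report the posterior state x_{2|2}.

step 1: x^-=[1.1600, -1.7500]  P^-=[0.5869 0.0966; 0.0966 0.7000]  H_jac=[0.3993 0.0000; 0.0000 0.9840]  S=[0.2736 0.0520; 0.0520 1.0778]  K=[0.8477 0.0473; 0.0198 0.6381]  nu=[0.7632, -1.4218]  x^+=[1.7396, -2.6422]  P^+=[0.3837 0.0313; 0.0313 0.2597]
step 2: x^-=[1.3169, -2.6422]  P^-=[0.5804 0.0799; 0.0799 0.4997]  H_jac=[0.2512 0.0000; 0.0000 0.4789]  S=[0.2166 0.0236; 0.0236 0.5146]  K=[0.6683 0.0437; 0.0421 0.4631]  nu=[1.8021, -1.9221]  x^+=[2.4372, -3.4564]  P^+=[0.4813 0.0560; 0.0560 0.3880]

x_post = [2.4372, -3.4564]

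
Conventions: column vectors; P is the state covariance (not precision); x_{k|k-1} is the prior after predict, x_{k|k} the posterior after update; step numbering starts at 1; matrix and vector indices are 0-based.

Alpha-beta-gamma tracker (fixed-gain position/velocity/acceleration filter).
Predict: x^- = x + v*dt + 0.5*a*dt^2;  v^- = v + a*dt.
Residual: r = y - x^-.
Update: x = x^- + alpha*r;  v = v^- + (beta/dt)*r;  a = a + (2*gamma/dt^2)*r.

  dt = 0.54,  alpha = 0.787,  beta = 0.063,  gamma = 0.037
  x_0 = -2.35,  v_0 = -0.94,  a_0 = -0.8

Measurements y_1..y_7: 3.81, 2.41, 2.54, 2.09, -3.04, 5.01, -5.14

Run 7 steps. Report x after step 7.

step 1: x_pred=-2.9742  r=6.7842  x^+=2.3650  v^+=-0.5805  a^+=0.9217
step 2: x_pred=2.1859  r=0.2241  x^+=2.3623  v^+=-0.0567  a^+=0.9785
step 3: x_pred=2.4743  r=0.0657  x^+=2.5260  v^+=0.4794  a^+=0.9952
step 4: x_pred=2.9300  r=-0.8400  x^+=2.2689  v^+=0.9188  a^+=0.7820
step 5: x_pred=2.8791  r=-5.9191  x^+=-1.7792  v^+=0.6505  a^+=-0.7201
step 6: x_pred=-1.5329  r=6.5429  x^+=3.6164  v^+=1.0251  a^+=0.9403
step 7: x_pred=4.3070  r=-9.4470  x^+=-3.1278  v^+=0.4307  a^+=-1.4570

x_post = -3.1278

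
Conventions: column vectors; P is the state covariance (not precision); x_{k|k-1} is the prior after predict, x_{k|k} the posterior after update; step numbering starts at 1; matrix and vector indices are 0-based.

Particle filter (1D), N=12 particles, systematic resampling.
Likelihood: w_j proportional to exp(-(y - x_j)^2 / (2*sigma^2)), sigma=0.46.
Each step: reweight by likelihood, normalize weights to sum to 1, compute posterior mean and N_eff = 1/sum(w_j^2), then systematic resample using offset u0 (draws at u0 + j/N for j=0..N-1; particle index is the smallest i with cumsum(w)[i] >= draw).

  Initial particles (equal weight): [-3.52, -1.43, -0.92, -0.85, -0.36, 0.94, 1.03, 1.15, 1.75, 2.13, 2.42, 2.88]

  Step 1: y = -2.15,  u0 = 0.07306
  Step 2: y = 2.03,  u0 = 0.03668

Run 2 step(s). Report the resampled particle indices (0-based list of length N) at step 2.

resampled_idx = [10, 10, 10, 11, 11, 11, 11, 11, 11, 11, 11, 11]

step 1: w=[0.0336, 0.8332, 0.0795, 0.0523, 0.0015, 0.0000, 0.0000, 0.0000, 0.0000, 0.0000, 0.0000, 0.0000]  mean=-1.4279  Neff=1.4198  idx=[1, 1, 1, 1, 1, 1, 1, 1, 1, 1, 2, 3]
step 2: w=[0.0001, 0.0001, 0.0001, 0.0001, 0.0001, 0.0001, 0.0001, 0.0001, 0.0001, 0.0001, 0.2757, 0.7231]  mean=-0.8700  Neff=1.6698  idx=[10, 10, 10, 11, 11, 11, 11, 11, 11, 11, 11, 11]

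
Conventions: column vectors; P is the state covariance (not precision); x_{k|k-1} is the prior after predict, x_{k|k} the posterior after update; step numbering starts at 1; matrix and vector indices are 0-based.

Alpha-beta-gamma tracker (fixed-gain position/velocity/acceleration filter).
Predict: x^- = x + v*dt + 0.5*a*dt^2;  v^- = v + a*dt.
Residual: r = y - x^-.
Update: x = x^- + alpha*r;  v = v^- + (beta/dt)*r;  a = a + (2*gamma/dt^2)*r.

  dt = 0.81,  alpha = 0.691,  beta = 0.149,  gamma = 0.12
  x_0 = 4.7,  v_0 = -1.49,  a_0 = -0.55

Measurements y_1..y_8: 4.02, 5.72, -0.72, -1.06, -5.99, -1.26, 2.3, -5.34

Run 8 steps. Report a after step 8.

a_post = 1.8794

step 1: x_pred=3.3127  r=0.7073  x^+=3.8014  v^+=-1.8054  a^+=-0.2913
step 2: x_pred=2.2435  r=3.4765  x^+=4.6458  v^+=-1.4018  a^+=0.9804
step 3: x_pred=3.8319  r=-4.5519  x^+=0.6865  v^+=-1.4450  a^+=-0.6847
step 4: x_pred=-0.7085  r=-0.3515  x^+=-0.9514  v^+=-2.0642  a^+=-0.8132
step 5: x_pred=-2.8902  r=-3.0998  x^+=-5.0322  v^+=-3.2932  a^+=-1.9471
step 6: x_pred=-8.3384  r=7.0784  x^+=-3.4472  v^+=-3.5683  a^+=0.6421
step 7: x_pred=-6.1269  r=8.4269  x^+=-0.3039  v^+=-1.4980  a^+=3.7246
step 8: x_pred=-0.2954  r=-5.0446  x^+=-3.7812  v^+=0.5910  a^+=1.8794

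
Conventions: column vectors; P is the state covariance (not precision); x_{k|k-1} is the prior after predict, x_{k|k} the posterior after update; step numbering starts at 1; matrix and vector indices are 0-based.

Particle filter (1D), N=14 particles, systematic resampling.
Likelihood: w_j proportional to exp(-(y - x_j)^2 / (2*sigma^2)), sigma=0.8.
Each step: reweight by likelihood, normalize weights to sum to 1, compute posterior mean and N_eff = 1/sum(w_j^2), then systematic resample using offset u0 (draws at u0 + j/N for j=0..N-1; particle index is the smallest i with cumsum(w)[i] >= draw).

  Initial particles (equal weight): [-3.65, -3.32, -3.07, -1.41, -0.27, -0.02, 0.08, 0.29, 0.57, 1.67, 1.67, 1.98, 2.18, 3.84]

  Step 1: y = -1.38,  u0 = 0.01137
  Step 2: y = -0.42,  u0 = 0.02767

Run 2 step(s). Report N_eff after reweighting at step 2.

N_eff = 10.8771

step 1: w=[0.0083, 0.0246, 0.0499, 0.4647, 0.1776, 0.1096, 0.0880, 0.0526, 0.0238, 0.0003, 0.0003, 0.0001, 0.0000, 0.0000]  mean=-0.9335  Neff=3.6523  idx=[1, 2, 3, 3, 3, 3, 3, 3, 4, 4, 5, 5, 6, 7]
step 2: w=[0.0002, 0.0005, 0.0580, 0.0580, 0.0580, 0.0580, 0.0580, 0.0580, 0.1225, 0.1225, 0.1100, 0.1100, 0.1025, 0.0841]  mean=-0.5305  Neff=10.8771  idx=[2, 3, 4, 6, 7, 8, 8, 9, 10, 10, 11, 11, 12, 13]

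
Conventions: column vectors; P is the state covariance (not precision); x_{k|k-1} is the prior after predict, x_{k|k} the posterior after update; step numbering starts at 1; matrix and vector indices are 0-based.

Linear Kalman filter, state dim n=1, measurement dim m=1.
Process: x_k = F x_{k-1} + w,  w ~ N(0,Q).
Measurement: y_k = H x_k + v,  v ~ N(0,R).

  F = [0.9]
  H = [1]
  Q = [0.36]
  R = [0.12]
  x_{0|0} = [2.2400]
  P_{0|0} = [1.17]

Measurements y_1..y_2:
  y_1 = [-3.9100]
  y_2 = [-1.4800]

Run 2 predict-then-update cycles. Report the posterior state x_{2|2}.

step 1: x^-=[2.0160]  P^-=[1.3077]  S=[1.4277]  K=[0.9159]  nu=[-5.9260]  x^+=[-3.4119]  P^+=[0.1099]
step 2: x^-=[-3.0707]  P^-=[0.4490]  S=[0.5690]  K=[0.7891]  nu=[1.5907]  x^+=[-1.8155]  P^+=[0.0947]

x_post = [-1.8155]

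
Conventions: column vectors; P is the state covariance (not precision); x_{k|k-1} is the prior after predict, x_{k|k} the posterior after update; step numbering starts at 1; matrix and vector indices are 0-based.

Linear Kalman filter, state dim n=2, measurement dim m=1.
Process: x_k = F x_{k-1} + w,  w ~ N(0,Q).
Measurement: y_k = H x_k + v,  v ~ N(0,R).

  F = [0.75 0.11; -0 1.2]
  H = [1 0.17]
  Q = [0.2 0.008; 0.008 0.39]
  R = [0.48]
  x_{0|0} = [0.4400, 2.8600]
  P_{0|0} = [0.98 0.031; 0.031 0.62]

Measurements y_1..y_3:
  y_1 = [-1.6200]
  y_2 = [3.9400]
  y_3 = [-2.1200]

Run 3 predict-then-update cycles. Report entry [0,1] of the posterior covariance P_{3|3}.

P_post[0,1] = -0.0878

step 1: x^-=[0.6446, 3.4320]  P^-=[0.7639 0.1177; 0.1177 1.2828]  S=[1.3210]  K=[0.5934; 0.2542]  nu=[-2.8480]  x^+=[-1.0455, 2.7080]  P^+=[0.2987 -0.0815; -0.0815 1.1974]
step 2: x^-=[-0.4862, 3.2496]  P^-=[0.3691 0.0927; 0.0927 2.1143]  S=[0.9417]  K=[0.4086; 0.4801]  nu=[3.8738]  x^+=[1.0968, 5.1094]  P^+=[0.2118 -0.0921; -0.0921 1.8972]
step 3: x^-=[1.3846, 6.1313]  P^-=[0.3269 0.1756; 0.1756 3.1220]  S=[0.9568]  K=[0.3728; 0.7382]  nu=[-4.5470]  x^+=[-0.3107, 2.7748]  P^+=[0.1939 -0.0878; -0.0878 2.6006]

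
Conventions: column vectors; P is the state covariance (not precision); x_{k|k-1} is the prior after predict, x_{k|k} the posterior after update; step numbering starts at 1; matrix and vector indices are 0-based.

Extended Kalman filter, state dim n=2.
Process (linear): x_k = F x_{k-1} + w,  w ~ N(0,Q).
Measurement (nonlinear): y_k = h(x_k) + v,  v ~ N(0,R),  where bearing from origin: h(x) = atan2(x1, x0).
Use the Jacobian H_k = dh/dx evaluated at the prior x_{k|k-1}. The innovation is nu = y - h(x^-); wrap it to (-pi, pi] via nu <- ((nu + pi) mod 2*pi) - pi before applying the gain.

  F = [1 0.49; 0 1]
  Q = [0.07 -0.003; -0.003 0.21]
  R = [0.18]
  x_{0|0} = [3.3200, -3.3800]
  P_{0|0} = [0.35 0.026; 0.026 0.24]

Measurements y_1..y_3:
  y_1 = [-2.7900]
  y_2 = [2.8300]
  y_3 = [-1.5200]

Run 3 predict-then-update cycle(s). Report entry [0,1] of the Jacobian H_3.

step 1: x^-=[1.6638, -3.3800]  P^-=[0.5031 0.1406; 0.1406 0.4500]  H_jac=[0.2382 0.1172]  S=[0.2226]  K=[0.6124; 0.3875]  nu=[-1.6766]  x^+=[0.6371, -4.0296]  P^+=[0.4196 0.0878; 0.0878 0.4166]
step 2: x^-=[-1.3375, -4.0296]  P^-=[0.6757 0.2889; 0.2889 0.6266]  H_jac=[0.2235 -0.0742]  S=[0.2076]  K=[0.6242; 0.0872]  nu=[-1.5619]  x^+=[-2.3124, -4.1658]  P^+=[0.5948 0.2776; 0.2776 0.6250]
step 3: x^-=[-4.3537, -4.1658]  P^-=[1.0869 0.5809; 0.5809 0.8350]  H_jac=[0.1147 -0.1199]  S=[0.1903]  K=[0.2893; -0.1759]  nu=[0.8582]  x^+=[-4.1054, -4.3167]  P^+=[1.0710 0.5906; 0.5906 0.8291]

H_jac[0,1] = -0.1199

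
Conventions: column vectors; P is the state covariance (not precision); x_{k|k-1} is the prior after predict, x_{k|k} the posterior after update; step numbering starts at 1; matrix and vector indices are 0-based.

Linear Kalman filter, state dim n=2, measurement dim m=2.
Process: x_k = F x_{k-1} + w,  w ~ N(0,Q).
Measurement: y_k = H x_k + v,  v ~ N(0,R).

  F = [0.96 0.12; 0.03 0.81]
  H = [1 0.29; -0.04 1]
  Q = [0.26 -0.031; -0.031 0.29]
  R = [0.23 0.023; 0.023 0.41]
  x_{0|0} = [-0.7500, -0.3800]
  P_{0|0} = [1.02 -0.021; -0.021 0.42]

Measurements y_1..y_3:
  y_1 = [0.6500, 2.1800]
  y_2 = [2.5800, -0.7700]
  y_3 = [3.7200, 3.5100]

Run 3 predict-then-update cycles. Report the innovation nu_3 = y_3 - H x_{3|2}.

innov = [1.9089, 3.3561]

step 1: x^-=[-0.7656, -0.3303]  P^-=[1.2012 0.0228; 0.0228 0.5655]  S=[1.4920 0.1615; 0.1615 0.9756]  K=[0.8272 -0.1628; 0.0637 0.5681]  nu=[1.5114, 2.4797]  x^+=[0.0809, 1.1748]  P^+=[0.1980 -0.0398; -0.0398 0.2328]
step 2: x^-=[0.2186, 0.9540]  P^-=[0.4367 -0.0338; -0.0338 0.4410]  S=[0.6842 0.1001; 0.1001 0.8544]  K=[0.6437 -0.1353; 0.0629 0.5104]  nu=[2.0847, -1.7153]  x^+=[1.7928, 0.2098]  P^+=[0.1549 -0.0345; -0.0345 0.2093]
step 3: x^-=[1.7463, 0.2238]  P^-=[0.3979 -0.0331; -0.0331 0.4258]  S=[0.6445 0.0978; 0.0978 0.8391]  K=[0.6223 -0.1310; 0.0641 0.5016]  nu=[1.9089, 3.3561]  x^+=[2.4946, 2.0293]  P^+=[0.1498 -0.0334; -0.0334 0.2058]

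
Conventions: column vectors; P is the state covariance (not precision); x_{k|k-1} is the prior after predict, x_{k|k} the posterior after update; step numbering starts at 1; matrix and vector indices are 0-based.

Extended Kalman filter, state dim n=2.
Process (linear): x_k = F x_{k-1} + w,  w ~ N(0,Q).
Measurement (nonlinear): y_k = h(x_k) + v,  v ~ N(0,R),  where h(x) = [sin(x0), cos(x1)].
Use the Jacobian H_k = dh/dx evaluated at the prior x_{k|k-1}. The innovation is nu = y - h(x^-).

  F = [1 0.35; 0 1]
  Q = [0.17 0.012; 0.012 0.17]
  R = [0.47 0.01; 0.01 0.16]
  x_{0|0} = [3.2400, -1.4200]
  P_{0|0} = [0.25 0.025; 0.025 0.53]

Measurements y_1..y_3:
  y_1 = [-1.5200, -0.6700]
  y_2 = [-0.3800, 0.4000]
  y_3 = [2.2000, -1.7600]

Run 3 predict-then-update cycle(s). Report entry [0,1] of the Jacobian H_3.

step 1: x^-=[2.7430, -1.4200]  P^-=[0.5024 0.2225; 0.2225 0.7000]  H_jac=[-0.9216 0.0000; 0.0000 0.9887]  S=[0.8967 -0.1927; -0.1927 0.8442]  K=[-0.4841 0.1500; -0.0552 0.8072]  nu=[-1.9081, -0.8202]  x^+=[3.5437, -1.9768]  P^+=[0.2453 0.0194; 0.0194 0.1301]
step 2: x^-=[2.8518, -1.9768]  P^-=[0.4448 0.0769; 0.0769 0.3001]  H_jac=[-0.9583 0.0000; 0.0000 0.9187]  S=[0.8784 -0.0577; -0.0577 0.4133]  K=[-0.4783 0.1042; -0.0404 0.6614]  nu=[-0.6658, 0.7949]  x^+=[3.2531, -1.4241]  P^+=[0.2335 0.0129; 0.0129 0.1147]
step 3: x^-=[2.7546, -1.4241]  P^-=[0.4266 0.0651; 0.0651 0.2847]  H_jac=[-0.9261 0.0000; 0.0000 0.9893]  S=[0.8359 -0.0496; -0.0496 0.4387]  K=[-0.4671 0.0940; -0.0342 0.6383]  nu=[1.8226, -1.9062]  x^+=[1.7242, -2.7031]  P^+=[0.2360 0.0105; 0.0105 0.1029]

H_jac[0,1] = 0.0000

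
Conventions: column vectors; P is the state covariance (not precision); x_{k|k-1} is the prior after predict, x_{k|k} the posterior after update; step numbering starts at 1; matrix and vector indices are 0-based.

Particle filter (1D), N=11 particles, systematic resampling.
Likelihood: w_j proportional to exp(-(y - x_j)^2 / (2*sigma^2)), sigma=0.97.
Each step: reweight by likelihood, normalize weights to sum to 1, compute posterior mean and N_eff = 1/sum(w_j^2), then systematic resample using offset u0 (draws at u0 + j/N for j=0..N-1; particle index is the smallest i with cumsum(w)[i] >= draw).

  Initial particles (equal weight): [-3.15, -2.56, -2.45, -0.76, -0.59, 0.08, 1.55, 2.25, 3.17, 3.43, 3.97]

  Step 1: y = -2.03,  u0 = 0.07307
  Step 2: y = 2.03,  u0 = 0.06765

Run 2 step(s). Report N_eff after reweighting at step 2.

N_eff = 1.6494

step 1: w=[0.1637, 0.2746, 0.2903, 0.1353, 0.1059, 0.0299, 0.0004, 0.0000, 0.0000, 0.0000, 0.0000]  mean=-2.0920  Neff=4.6116  idx=[0, 1, 1, 1, 1, 2, 2, 2, 3, 4, 5]
step 2: w=[0.0000, 0.0001, 0.0001, 0.0001, 0.0001, 0.0001, 0.0001, 0.0001, 0.0915, 0.1491, 0.7587]  mean=-0.0986  Neff=1.6494  idx=[8, 9, 10, 10, 10, 10, 10, 10, 10, 10, 10]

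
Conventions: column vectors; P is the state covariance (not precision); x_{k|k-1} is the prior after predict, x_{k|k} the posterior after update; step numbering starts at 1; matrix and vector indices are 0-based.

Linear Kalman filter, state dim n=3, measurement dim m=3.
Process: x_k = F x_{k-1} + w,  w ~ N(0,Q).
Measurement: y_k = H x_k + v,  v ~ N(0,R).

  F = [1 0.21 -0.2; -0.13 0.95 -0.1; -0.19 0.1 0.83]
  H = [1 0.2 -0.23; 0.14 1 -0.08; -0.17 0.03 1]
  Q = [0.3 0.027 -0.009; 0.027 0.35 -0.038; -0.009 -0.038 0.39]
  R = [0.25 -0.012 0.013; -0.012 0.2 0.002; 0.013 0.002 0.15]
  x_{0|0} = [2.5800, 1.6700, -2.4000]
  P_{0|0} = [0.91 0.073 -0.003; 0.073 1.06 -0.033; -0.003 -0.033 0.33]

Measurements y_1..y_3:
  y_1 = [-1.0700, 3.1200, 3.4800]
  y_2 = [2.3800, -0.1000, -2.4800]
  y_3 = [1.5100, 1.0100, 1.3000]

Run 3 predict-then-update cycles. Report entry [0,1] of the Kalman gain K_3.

step 1: x^-=[3.4107, 1.4911, -2.3152]  P^-=[1.3046 0.2013 -0.2177; 0.2013 1.3135 0.0182; -0.2177 0.0182 0.6535]  S=[1.8207 0.6723 -0.5747; 0.6723 1.6016 -0.0905; -0.5747 -0.0905 0.9154]  K=[0.8054 -0.0861 0.0236; -0.0362 0.8570 0.0876; 0.0556 -0.0191 0.7879]  nu=[-5.3114, 0.9662, 6.3303]  x^+=[-0.8008, 3.0661, 2.3586]  P^+=[0.2259 -0.0542 0.0539; -0.0542 0.1796 -0.0002; 0.0539 -0.0002 0.1280]
step 2: x^-=[-0.6287, 2.7810, 2.4164]  P^-=[0.4947 -0.0179 -0.0259; -0.0179 0.5320 -0.0205; -0.0259 -0.0205 0.4732]  S=[0.7976 0.1619 -0.2076; 0.1619 0.7435 -0.0531; -0.2076 -0.0531 0.6457]  K=[0.6446 -0.0663 0.0305; -0.0161 0.7215 0.0519; 0.0269 -0.0360 0.7444]  nu=[3.0083, -2.5997, -5.0867]  x^+=[1.3275, 0.5929, -1.1953]  P^+=[0.1812 -0.0427 0.0449; -0.0427 0.1504 -0.0028; 0.0449 -0.0028 0.1196]
step 3: x^-=[1.6911, 0.5102, -1.1850]  P^-=[0.4570 -0.0063 -0.0241; -0.0063 0.5022 -0.0270; -0.0241 -0.0270 0.4675]  S=[0.7628 0.1639 -0.1995; 0.1639 0.7172 -0.0608; -0.1995 -0.0608 0.6378]  K=[0.6248 -0.0571 0.0300; -0.0080 0.7079 0.0479; 0.0221 -0.0367 0.7415]  nu=[-0.5557, 0.1682, 2.7572]  x^+=[1.4170, 0.7659, 0.8411]  P^+=[0.1753 -0.0399 0.0435; -0.0399 0.1471 -0.0027; 0.0435 -0.0027 0.1189]

K[0,1] = -0.0571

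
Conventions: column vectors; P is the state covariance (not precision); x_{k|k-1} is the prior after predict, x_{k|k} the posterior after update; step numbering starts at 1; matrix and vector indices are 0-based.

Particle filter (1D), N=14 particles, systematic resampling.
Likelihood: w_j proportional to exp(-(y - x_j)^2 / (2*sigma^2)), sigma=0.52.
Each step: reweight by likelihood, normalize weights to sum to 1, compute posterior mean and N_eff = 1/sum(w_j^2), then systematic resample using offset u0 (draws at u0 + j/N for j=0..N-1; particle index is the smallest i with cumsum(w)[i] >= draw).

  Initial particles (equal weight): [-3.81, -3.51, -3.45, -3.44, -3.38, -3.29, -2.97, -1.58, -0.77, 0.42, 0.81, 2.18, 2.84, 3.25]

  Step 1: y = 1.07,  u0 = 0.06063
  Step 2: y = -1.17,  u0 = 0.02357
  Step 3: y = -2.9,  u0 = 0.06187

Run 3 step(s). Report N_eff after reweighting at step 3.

N_eff = 12.0251

step 1: w=[0.0000, 0.0000, 0.0000, 0.0000, 0.0000, 0.0000, 0.0000, 0.0000, 0.0013, 0.3162, 0.6095, 0.0708, 0.0021, 0.0001]  mean=0.7861  Neff=2.0987  idx=[9, 9, 9, 9, 10, 10, 10, 10, 10, 10, 10, 10, 10, 11]
step 2: w=[0.2134, 0.2134, 0.2134, 0.2134, 0.0163, 0.0163, 0.0163, 0.0163, 0.0163, 0.0163, 0.0163, 0.0163, 0.0163, 0.0000]  mean=0.4771  Neff=5.4182  idx=[0, 0, 0, 1, 1, 1, 2, 2, 2, 3, 3, 3, 5, 10]
step 3: w=[0.0832, 0.0832, 0.0832, 0.0832, 0.0832, 0.0832, 0.0832, 0.0832, 0.0832, 0.0832, 0.0832, 0.0832, 0.0005, 0.0005]  mean=0.4204  Neff=12.0251  idx=[0, 1, 2, 3, 4, 5, 5, 6, 7, 8, 9, 10, 11, 11]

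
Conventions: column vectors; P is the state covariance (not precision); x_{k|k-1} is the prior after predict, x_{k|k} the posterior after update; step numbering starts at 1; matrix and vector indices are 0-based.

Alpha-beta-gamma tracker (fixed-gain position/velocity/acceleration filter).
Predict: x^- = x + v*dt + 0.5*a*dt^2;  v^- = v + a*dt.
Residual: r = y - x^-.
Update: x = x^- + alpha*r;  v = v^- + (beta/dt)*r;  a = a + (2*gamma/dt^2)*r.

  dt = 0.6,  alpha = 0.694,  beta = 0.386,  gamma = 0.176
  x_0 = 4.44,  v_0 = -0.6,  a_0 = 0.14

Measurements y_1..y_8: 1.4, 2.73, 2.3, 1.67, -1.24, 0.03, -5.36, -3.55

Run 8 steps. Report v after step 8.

v_post = -4.1249

step 1: x_pred=4.1052  r=-2.7052  x^+=2.2278  v^+=-2.2563  a^+=-2.5051
step 2: x_pred=0.4231  r=2.3069  x^+=2.0241  v^+=-2.2753  a^+=-0.2494
step 3: x_pred=0.6140  r=1.6860  x^+=1.7841  v^+=-1.3403  a^+=1.3991
step 4: x_pred=1.2318  r=0.4382  x^+=1.5359  v^+=-0.2189  a^+=1.8276
step 5: x_pred=1.7335  r=-2.9735  x^+=-0.3301  v^+=-1.0353  a^+=-1.0799
step 6: x_pred=-1.1457  r=1.1757  x^+=-0.3298  v^+=-0.9269  a^+=0.0697
step 7: x_pred=-0.8733  r=-4.4867  x^+=-3.9871  v^+=-3.7715  a^+=-4.3173
step 8: x_pred=-7.0271  r=3.4771  x^+=-4.6140  v^+=-4.1249  a^+=-0.9175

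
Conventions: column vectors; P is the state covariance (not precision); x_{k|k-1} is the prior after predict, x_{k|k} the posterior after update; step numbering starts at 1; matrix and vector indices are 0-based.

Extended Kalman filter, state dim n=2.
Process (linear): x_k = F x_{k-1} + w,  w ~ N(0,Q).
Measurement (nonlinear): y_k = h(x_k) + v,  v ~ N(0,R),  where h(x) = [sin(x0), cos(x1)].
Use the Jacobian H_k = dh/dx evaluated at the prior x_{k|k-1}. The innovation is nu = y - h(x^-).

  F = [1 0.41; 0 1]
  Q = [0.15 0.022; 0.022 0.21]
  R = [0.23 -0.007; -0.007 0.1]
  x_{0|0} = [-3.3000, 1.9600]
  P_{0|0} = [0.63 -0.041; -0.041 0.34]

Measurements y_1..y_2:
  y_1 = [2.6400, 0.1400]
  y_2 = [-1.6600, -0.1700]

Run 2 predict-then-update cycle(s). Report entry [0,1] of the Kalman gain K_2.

step 1: x^-=[-2.4964, 1.9600]  P^-=[0.8035 0.1204; 0.1204 0.5500]  H_jac=[-0.7990 0.0000; 0.0000 -0.9252]  S=[0.7430 0.0820; 0.0820 0.5708]  K=[-0.8562 -0.0722; -0.0316 -0.8869]  nu=[3.2414, 0.5195]  x^+=[-5.3090, 1.3969]  P^+=[0.2458 0.0013; 0.0013 0.0956]
step 2: x^-=[-4.7363, 1.3969]  P^-=[0.4130 0.0625; 0.0625 0.3056]  H_jac=[0.0239 0.0000; 0.0000 -0.9849]  S=[0.2302 -0.0085; -0.0085 0.3965]  K=[0.0372 -0.1545; -0.0215 -0.7597]  nu=[-2.6597, -0.3430]  x^+=[-4.7822, 1.7146]  P^+=[0.4031 0.0160; 0.0160 0.0770]

K[0,1] = -0.1545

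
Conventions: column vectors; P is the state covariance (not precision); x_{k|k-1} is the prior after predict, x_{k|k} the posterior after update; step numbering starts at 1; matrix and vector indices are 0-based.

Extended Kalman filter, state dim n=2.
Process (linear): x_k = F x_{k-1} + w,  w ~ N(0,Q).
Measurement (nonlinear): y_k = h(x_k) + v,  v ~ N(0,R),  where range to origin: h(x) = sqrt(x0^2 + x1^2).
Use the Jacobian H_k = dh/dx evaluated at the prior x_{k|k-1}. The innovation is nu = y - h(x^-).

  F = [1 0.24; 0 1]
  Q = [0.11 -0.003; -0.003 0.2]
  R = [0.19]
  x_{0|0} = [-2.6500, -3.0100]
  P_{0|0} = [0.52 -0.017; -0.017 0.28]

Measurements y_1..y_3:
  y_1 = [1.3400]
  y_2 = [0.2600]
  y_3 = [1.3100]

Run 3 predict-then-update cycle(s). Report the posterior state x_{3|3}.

x_post = [-1.1409, -0.5190]

step 1: x^-=[-3.3724, -3.0100]  P^-=[0.6380 0.0472; 0.0472 0.4800]  H_jac=[-0.7461 -0.6659]  S=[0.8048]  K=[-0.6304; -0.4409]  nu=[-3.1803]  x^+=[-1.3674, -1.6078]  P^+=[0.3181 -0.1765; -0.1765 0.3236]
step 2: x^-=[-1.7533, -1.6078]  P^-=[0.3620 -0.1018; -0.1018 0.5236]  H_jac=[-0.7370 -0.6759]  S=[0.5243]  K=[-0.3776; -0.5317]  nu=[-2.1189]  x^+=[-0.9533, -0.4812]  P^+=[0.2873 -0.2071; -0.2071 0.3753]
step 3: x^-=[-1.0688, -0.4812]  P^-=[0.3195 -0.1200; -0.1200 0.5753]  H_jac=[-0.9118 -0.4105]  S=[0.4627]  K=[-0.5230; -0.2739]  nu=[0.1379]  x^+=[-1.1409, -0.5190]  P^+=[0.1929 -0.1863; -0.1863 0.5406]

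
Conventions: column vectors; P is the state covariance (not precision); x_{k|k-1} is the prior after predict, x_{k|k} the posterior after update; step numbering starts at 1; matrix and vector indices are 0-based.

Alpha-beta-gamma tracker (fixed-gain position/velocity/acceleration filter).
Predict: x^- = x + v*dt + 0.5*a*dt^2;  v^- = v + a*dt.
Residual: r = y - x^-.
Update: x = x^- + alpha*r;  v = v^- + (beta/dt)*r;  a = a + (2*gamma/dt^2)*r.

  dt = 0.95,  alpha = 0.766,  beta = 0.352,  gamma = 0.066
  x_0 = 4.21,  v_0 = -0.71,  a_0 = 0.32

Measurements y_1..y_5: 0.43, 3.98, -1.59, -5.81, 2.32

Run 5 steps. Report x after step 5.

x_post = -0.1195

step 1: x_pred=3.6799  r=-3.2499  x^+=1.1905  v^+=-1.6102  a^+=-0.1553
step 2: x_pred=-0.4093  r=4.3893  x^+=2.9529  v^+=-0.1314  a^+=0.4866
step 3: x_pred=3.0477  r=-4.6377  x^+=-0.5048  v^+=-1.3875  a^+=-0.1917
step 4: x_pred=-1.9094  r=-3.9006  x^+=-4.8973  v^+=-3.0148  a^+=-0.7622
step 5: x_pred=-8.1053  r=10.4253  x^+=-0.1195  v^+=0.1239  a^+=0.7626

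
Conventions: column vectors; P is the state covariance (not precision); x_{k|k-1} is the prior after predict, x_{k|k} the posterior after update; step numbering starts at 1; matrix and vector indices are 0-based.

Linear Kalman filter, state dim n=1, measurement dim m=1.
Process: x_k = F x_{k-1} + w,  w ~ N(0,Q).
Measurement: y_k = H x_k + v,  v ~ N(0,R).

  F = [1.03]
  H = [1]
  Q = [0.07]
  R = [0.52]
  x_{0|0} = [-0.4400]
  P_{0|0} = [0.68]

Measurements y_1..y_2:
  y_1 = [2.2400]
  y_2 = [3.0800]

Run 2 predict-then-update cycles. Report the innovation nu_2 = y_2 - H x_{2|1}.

step 1: x^-=[-0.4532]  P^-=[0.7914]  S=[1.3114]  K=[0.6035]  nu=[2.6932]  x^+=[1.1721]  P^+=[0.3138]
step 2: x^-=[1.2073]  P^-=[0.4029]  S=[0.9229]  K=[0.4366]  nu=[1.8727]  x^+=[2.0248]  P^+=[0.2270]

innov = [1.8727]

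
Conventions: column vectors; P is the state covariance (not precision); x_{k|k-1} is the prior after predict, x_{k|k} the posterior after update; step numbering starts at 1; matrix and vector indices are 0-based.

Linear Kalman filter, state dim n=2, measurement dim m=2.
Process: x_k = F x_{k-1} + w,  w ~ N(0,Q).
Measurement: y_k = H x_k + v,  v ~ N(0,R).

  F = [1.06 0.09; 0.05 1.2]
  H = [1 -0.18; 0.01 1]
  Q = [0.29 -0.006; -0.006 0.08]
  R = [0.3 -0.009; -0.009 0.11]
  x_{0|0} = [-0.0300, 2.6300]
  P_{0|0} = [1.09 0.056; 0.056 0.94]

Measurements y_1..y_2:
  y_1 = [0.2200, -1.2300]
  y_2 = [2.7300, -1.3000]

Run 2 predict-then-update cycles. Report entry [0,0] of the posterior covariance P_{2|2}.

step 1: x^-=[0.2049, 3.1545]  P^-=[1.5330 0.2248; 0.2248 1.4430]  S=[1.7989 -0.0290; -0.0290 1.5577]  K=[0.8325 0.1697; -0.0045 0.9278]  nu=[0.5829, -4.3865]  x^+=[-0.0541, -0.9178]  P^+=[0.2498 0.0087; 0.0087 0.1020]
step 2: x^-=[-0.1399, -1.1040]  P^-=[0.5731 0.0293; 0.0293 0.2286]  S=[0.8700 -0.0151; -0.0151 0.3392]  K=[0.6550 0.1326; -0.0018 0.6746]  nu=[2.6712, -0.1946]  x^+=[1.5840, -1.2402]  P^+=[0.1965 0.0067; 0.0067 0.0742]

P_post[0,0] = 0.1965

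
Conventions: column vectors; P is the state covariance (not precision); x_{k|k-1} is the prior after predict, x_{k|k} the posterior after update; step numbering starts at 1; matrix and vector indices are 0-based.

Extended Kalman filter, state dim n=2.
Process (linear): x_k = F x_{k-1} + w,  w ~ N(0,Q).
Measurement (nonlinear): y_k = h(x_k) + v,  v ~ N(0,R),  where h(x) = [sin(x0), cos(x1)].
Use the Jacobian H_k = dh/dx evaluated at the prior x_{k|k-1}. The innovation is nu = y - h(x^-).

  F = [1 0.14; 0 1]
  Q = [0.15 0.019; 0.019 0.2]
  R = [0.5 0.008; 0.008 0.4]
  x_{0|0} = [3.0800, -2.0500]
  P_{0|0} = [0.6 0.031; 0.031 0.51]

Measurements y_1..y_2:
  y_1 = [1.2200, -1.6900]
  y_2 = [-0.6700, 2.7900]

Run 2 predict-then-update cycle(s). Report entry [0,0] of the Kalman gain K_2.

step 1: x^-=[2.7930, -2.0500]  P^-=[0.7687 0.1214; 0.1214 0.7100]  H_jac=[-0.9399 0.0000; 0.0000 0.8874]  S=[1.1790 -0.0932; -0.0932 0.9591]  K=[-0.6086 0.0532; -0.0452 0.6525]  nu=[0.8784, -1.2289]  x^+=[2.1931, -2.8916]  P^+=[0.3233 0.0185; 0.0185 0.2937]
step 2: x^-=[1.7883, -2.8916]  P^-=[0.4842 0.0786; 0.0786 0.4937]  H_jac=[-0.2158 0.0000; 0.0000 0.2474]  S=[0.5225 0.0038; 0.0038 0.4302]  K=[-0.2003 0.0470; -0.0345 0.2842]  nu=[-1.6464, 3.7589]  x^+=[2.2946, -1.7663]  P^+=[0.4624 0.0695; 0.0695 0.4584]

K[0,0] = -0.2003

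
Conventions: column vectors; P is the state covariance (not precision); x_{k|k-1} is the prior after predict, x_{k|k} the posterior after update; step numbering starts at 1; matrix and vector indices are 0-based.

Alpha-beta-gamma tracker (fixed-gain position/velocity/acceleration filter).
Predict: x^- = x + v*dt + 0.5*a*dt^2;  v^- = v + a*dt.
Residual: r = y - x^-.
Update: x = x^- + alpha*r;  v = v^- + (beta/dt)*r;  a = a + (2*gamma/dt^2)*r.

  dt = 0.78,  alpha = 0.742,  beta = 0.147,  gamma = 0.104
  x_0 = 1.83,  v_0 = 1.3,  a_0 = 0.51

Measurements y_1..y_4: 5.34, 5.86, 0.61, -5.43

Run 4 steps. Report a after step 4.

step 1: x_pred=2.9991  r=2.3409  x^+=4.7361  v^+=2.1390  a^+=1.3103
step 2: x_pred=6.8030  r=-0.9430  x^+=6.1033  v^+=2.9833  a^+=0.9879
step 3: x_pred=8.7308  r=-8.1208  x^+=2.7052  v^+=2.2234  a^+=-1.7884
step 4: x_pred=3.8953  r=-9.3253  x^+=-3.0241  v^+=-0.9291  a^+=-4.9766

a_post = -4.9766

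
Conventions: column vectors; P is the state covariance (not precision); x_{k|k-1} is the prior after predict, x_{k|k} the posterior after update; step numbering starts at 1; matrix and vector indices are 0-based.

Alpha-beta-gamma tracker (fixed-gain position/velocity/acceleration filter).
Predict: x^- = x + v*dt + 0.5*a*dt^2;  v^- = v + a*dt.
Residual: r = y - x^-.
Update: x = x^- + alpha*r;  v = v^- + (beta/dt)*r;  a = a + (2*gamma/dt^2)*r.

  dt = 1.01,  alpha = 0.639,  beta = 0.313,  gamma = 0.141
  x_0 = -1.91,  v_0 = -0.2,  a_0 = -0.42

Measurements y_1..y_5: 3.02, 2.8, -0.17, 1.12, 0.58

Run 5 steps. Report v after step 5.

v_post = -0.9933

step 1: x_pred=-2.3262  r=5.3462  x^+=1.0900  v^+=1.0326  a^+=1.0579
step 2: x_pred=2.6725  r=0.1275  x^+=2.7540  v^+=2.1406  a^+=1.0932
step 3: x_pred=5.4736  r=-5.6436  x^+=1.8673  v^+=1.4958  a^+=-0.4670
step 4: x_pred=3.1399  r=-2.0199  x^+=1.8492  v^+=0.3982  a^+=-1.0253
step 5: x_pred=1.7283  r=-1.1483  x^+=0.9946  v^+=-0.9933  a^+=-1.3428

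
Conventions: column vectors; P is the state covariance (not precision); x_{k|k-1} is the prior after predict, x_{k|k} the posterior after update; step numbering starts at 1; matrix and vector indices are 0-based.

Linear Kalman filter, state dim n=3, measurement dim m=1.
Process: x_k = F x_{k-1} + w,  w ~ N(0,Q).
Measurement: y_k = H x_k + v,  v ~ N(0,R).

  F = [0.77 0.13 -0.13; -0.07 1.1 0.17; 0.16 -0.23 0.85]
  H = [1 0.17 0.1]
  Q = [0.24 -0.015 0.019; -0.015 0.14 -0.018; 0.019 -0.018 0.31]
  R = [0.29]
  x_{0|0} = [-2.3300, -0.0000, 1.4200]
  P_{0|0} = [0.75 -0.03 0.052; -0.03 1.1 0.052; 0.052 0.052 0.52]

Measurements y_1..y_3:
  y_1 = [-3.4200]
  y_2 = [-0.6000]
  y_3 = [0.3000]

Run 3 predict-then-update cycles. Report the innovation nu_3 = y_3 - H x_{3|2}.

innov = [1.1290]

step 1: x^-=[-1.9787, 0.4045, 0.8342]  P^-=[0.6939 0.0662 0.0660; 0.0662 1.5125 -0.1904; 0.0660 -0.1904 0.7591]  S=[1.0644]  K=[0.6687; 0.2859; 0.1029]  nu=[-1.5935]  x^+=[-3.0442, -0.0511, 0.6702]  P^+=[0.2180 -0.1373 -0.0072; -0.1373 1.4255 -0.2217; -0.0072 -0.2217 0.7478]
step 2: x^-=[-2.4378, 0.2708, 0.0944]  P^-=[0.3874 0.0714 -0.0937; 0.0714 1.8259 -0.4978; -0.0937 -0.4978 1.0261]  S=[0.7291]  K=[0.5352; 0.4554; -0.1038]  nu=[1.7823]  x^+=[-1.4839, 1.0824, -0.0907]  P^+=[0.1786 -0.1063 -0.0532; -0.1063 1.6748 -0.4633; -0.0532 -0.4633 1.0183]
step 3: x^-=[-0.9901, 1.2791, -0.5635]  P^-=[0.3964 0.1519 -0.2037; 0.1519 2.0411 -0.7304; -0.2037 -0.7304 1.3134]  S=[0.7446]  K=[0.5397; 0.5719; -0.2640]  nu=[1.1290]  x^+=[-0.3808, 1.9248, -0.8615]  P^+=[0.1795 -0.0780 -0.0976; -0.0780 1.7976 -0.6180; -0.0976 -0.6180 1.2615]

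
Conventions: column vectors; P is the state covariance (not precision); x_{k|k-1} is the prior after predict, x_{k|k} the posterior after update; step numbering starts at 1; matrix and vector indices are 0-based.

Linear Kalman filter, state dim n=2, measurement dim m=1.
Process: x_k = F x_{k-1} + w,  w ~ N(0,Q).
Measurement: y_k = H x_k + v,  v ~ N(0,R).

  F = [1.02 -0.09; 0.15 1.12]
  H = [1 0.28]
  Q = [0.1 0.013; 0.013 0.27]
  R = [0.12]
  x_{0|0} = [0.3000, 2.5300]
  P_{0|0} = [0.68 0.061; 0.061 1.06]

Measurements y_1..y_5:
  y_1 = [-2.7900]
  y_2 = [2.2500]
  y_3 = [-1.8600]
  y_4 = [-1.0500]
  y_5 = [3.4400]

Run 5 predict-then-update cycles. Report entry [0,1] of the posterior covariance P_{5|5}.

step 1: x^-=[0.0783, 2.8786]  P^-=[0.8049 0.0791; 0.0791 1.6355]  S=[1.0973]  K=[0.7536; 0.4893]  nu=[-3.6743]  x^+=[-2.6908, 1.0806]  P^+=[0.1816 -0.3256; -0.3256 1.3727]
step 2: x^-=[-2.8418, 0.8066]  P^-=[0.3599 -0.4652; -0.4652 1.8866]  S=[0.3673]  K=[0.6252; 0.1717]  nu=[4.8660]  x^+=[0.2003, 1.6421]  P^+=[0.2163 -0.5046; -0.5046 1.8757]
step 3: x^-=[0.0565, 1.8692]  P^-=[0.4329 -0.7126; -0.7126 2.4583]  S=[0.3465]  K=[0.6734; -0.0702]  nu=[-2.4399]  x^+=[-1.5864, 2.0404]  P^+=[0.2758 -0.6963; -0.6963 2.4566]
step 4: x^-=[-1.8018, 2.0473]  P^-=[0.5346 -0.9784; -0.9784 3.1238]  S=[0.3516]  K=[0.7414; -0.2952]  nu=[0.1786]  x^+=[-1.6694, 1.9946]  P^+=[0.3414 -0.9015; -0.9015 3.0931]
step 5: x^-=[-1.8823, 1.9835]  P^-=[0.6457 -1.2643; -1.2643 3.8548]  S=[0.3600]  K=[0.8105; -0.5137]  nu=[4.7669]  x^+=[1.9812, -0.4651]  P^+=[0.4093 -1.1144; -1.1144 3.7598]

P_post[0,1] = -1.1144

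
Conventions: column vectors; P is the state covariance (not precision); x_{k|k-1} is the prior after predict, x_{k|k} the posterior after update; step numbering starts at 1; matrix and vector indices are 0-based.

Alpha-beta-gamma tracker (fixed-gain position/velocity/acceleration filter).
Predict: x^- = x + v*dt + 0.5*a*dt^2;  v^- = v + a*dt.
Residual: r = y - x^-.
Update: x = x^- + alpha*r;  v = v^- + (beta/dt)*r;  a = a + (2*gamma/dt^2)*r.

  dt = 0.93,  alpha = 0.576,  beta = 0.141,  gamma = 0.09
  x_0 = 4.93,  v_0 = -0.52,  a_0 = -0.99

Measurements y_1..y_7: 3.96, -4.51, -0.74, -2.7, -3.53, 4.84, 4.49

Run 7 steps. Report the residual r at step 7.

resid = 5.2825

step 1: x_pred=4.0183  r=-0.0583  x^+=3.9847  v^+=-1.4495  a^+=-1.0021
step 2: x_pred=2.2033  r=-6.7133  x^+=-1.6636  v^+=-3.3993  a^+=-2.3993
step 3: x_pred=-5.8625  r=5.1225  x^+=-2.9119  v^+=-4.8540  a^+=-1.3332
step 4: x_pred=-8.0027  r=5.3027  x^+=-4.9484  v^+=-5.2899  a^+=-0.2296
step 5: x_pred=-9.9673  r=6.4373  x^+=-6.2594  v^+=-4.5275  a^+=1.1101
step 6: x_pred=-9.9899  r=14.8299  x^+=-1.4479  v^+=-1.2467  a^+=4.1964
step 7: x_pred=-0.7925  r=5.2825  x^+=2.2502  v^+=3.4569  a^+=5.2958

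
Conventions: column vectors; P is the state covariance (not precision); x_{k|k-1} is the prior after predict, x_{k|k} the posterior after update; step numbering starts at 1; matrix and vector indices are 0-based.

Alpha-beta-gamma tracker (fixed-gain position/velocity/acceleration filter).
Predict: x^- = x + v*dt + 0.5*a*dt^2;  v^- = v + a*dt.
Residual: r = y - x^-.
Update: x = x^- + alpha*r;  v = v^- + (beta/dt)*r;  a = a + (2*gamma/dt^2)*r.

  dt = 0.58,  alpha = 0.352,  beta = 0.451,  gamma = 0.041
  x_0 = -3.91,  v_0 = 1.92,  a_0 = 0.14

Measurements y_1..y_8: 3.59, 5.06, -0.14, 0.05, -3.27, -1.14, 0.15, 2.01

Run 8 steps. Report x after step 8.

step 1: x_pred=-2.7729  r=6.3629  x^+=-0.5331  v^+=6.9489  a^+=1.6910
step 2: x_pred=3.7816  r=1.2784  x^+=4.2316  v^+=8.9237  a^+=2.0026
step 3: x_pred=9.7442  r=-9.8842  x^+=6.2650  v^+=2.3994  a^+=-0.4067
step 4: x_pred=7.5882  r=-7.5382  x^+=4.9347  v^+=-3.6981  a^+=-2.2442
step 5: x_pred=2.4124  r=-5.6824  x^+=0.4122  v^+=-9.4183  a^+=-3.6293
step 6: x_pred=-5.6609  r=4.5209  x^+=-4.0695  v^+=-8.0079  a^+=-2.5273
step 7: x_pred=-9.1392  r=9.2892  x^+=-5.8694  v^+=-2.2506  a^+=-0.2630
step 8: x_pred=-7.2190  r=9.2290  x^+=-3.9704  v^+=4.7732  a^+=1.9866

x_post = -3.9704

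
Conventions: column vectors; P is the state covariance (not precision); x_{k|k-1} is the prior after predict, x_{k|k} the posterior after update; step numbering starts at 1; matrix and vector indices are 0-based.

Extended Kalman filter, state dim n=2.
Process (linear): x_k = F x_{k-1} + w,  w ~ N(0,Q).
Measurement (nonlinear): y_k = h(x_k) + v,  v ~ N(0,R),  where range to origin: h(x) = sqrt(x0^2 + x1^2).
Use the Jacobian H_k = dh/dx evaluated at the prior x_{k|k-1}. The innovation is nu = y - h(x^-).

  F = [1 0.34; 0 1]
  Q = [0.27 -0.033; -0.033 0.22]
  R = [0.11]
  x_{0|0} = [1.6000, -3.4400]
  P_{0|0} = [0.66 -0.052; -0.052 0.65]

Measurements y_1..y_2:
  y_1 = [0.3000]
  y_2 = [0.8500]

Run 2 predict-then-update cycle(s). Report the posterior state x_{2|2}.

step 1: x^-=[0.4304, -3.4400]  P^-=[0.9698 0.1360; 0.1360 0.8700]  H_jac=[0.1241 -0.9923]  S=[0.9480]  K=[-0.0153; -0.8928]  nu=[-3.1668]  x^+=[0.4790, -0.6127]  P^+=[0.9696 0.1230; 0.1230 0.1144]
step 2: x^-=[0.2707, -0.6127]  P^-=[1.3364 0.1289; 0.1289 0.3344]  H_jac=[0.4041 -0.9147]  S=[0.5127]  K=[0.8234; -0.4949]  nu=[0.1802]  x^+=[0.4190, -0.7019]  P^+=[0.9888 0.3378; 0.3378 0.2088]

x_post = [0.4190, -0.7019]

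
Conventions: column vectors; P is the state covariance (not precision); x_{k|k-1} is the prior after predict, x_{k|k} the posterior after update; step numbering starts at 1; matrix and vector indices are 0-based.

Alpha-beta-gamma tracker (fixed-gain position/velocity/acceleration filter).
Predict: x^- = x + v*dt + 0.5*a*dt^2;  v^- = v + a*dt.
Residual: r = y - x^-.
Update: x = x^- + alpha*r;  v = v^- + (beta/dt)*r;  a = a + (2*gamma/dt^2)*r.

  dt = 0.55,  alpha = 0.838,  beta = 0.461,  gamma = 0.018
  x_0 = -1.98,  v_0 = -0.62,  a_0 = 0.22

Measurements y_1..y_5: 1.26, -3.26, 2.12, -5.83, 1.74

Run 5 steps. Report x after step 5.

step 1: x_pred=-2.2877  r=3.5477  x^+=0.6853  v^+=2.4746  a^+=0.6422
step 2: x_pred=2.1435  r=-5.4035  x^+=-2.3846  v^+=-1.7012  a^+=-0.0008
step 3: x_pred=-3.3204  r=5.4404  x^+=1.2386  v^+=2.8584  a^+=0.6466
step 4: x_pred=2.9086  r=-8.7386  x^+=-4.4144  v^+=-4.1105  a^+=-0.3934
step 5: x_pred=-6.7346  r=8.4746  x^+=0.3671  v^+=2.7764  a^+=0.6152

x_post = 0.3671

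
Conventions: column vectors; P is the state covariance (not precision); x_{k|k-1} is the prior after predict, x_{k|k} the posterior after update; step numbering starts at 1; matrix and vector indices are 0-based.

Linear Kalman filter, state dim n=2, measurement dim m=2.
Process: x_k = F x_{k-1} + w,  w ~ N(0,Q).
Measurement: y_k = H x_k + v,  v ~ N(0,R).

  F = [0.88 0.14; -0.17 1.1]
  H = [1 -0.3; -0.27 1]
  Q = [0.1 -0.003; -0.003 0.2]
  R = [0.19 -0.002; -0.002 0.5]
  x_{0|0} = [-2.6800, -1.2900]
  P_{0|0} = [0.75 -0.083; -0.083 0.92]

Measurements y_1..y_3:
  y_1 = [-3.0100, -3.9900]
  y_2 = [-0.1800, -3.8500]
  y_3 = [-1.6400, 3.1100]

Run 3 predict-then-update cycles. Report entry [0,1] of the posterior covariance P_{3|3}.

P_post[0,1] = 0.0851

step 1: x^-=[-2.5390, -0.9634]  P^-=[0.6784 -0.0519; -0.0519 1.3659]  S=[1.0224 -0.6510; -0.6510 1.9434]  K=[0.7648 0.1353; 0.0008 0.7103]  nu=[-0.7600, -3.7121]  x^+=[-3.6224, -3.6008]  P^+=[0.1794 0.1145; 0.1145 0.3861]
step 2: x^-=[-3.6919, -3.3450]  P^-=[0.2747 0.1378; 0.1378 0.6295]  S=[0.4387 -0.1161; -0.1161 1.0751]  K=[0.5638 0.1200; 0.0302 0.5542]  nu=[2.5084, -1.5018]  x^+=[-2.4580, -4.1015]  P^+=[0.1355 0.0955; 0.0955 0.3028]
step 3: x^-=[-2.7373, -4.0937]  P^-=[0.2344 0.1135; 0.1135 0.5346]  S=[0.4044 -0.1030; -0.1030 0.9904]  K=[0.5221 0.1050; 0.0140 0.5103]  nu=[-0.1309, 6.4647]  x^+=[-2.1269, -0.7966]  P^+=[0.1245 0.0851; 0.0851 0.2781]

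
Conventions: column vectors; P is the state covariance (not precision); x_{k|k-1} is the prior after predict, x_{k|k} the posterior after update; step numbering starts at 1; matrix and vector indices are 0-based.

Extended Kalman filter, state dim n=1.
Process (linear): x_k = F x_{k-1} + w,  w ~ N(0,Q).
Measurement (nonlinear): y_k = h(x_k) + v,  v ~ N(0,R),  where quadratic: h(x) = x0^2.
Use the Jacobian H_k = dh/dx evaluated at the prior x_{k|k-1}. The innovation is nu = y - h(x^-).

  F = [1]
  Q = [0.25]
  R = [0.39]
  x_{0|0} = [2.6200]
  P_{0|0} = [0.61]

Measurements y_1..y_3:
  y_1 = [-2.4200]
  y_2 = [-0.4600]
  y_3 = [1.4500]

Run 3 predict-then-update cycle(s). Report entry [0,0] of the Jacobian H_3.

H_jac[0,0] = 0.8071

step 1: x^-=[2.6200]  P^-=[0.8600]  H_jac=[5.2400]  S=[24.0035]  K=[0.1877]  nu=[-9.2844]  x^+=[0.8770]  P^+=[0.0140]
step 2: x^-=[0.8770]  P^-=[0.2640]  H_jac=[1.7539]  S=[1.2020]  K=[0.3852]  nu=[-1.2291]  x^+=[0.4036]  P^+=[0.0856]
step 3: x^-=[0.4036]  P^-=[0.3356]  H_jac=[0.8071]  S=[0.6087]  K=[0.4451]  nu=[1.2871]  x^+=[0.9765]  P^+=[0.2151]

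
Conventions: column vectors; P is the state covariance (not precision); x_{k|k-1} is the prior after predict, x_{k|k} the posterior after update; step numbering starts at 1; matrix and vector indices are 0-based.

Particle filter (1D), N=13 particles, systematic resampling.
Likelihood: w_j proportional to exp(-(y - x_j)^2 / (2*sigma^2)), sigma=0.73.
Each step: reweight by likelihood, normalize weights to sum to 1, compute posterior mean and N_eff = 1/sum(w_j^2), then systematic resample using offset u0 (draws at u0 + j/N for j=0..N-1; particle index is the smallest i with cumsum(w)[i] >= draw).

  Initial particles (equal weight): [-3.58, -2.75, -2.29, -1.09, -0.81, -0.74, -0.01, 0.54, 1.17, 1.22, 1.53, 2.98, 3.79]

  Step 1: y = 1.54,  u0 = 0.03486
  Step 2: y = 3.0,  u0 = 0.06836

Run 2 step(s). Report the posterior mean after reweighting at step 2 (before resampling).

step 1: w=[0.0000, 0.0000, 0.0000, 0.0004, 0.0016, 0.0022, 0.0304, 0.1134, 0.2549, 0.2633, 0.2898, 0.0414, 0.0025]  mean=1.2532  Neff=4.2774  idx=[7, 7, 8, 8, 8, 9, 9, 9, 9, 10, 10, 10, 11]
step 2: w=[0.0020, 0.0020, 0.0249, 0.0249, 0.0249, 0.0295, 0.0295, 0.0295, 0.0295, 0.0759, 0.0759, 0.0759, 0.5759]  mean=2.2978  Neff=2.8225  idx=[4, 7, 9, 10, 11, 12, 12, 12, 12, 12, 12, 12, 12]

post_mean = 2.2978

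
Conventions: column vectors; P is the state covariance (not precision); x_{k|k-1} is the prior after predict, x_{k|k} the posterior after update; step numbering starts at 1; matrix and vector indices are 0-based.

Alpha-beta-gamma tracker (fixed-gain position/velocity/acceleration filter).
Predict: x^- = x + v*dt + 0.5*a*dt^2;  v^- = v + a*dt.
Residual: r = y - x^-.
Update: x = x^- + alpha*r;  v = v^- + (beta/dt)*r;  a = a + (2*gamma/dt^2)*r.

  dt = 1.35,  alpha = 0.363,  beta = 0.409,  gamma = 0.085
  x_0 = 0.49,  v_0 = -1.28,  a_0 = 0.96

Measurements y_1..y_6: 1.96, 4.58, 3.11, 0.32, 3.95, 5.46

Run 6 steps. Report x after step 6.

step 1: x_pred=-0.3632  r=2.3232  x^+=0.4801  v^+=0.7198  a^+=1.1767
step 2: x_pred=2.5242  r=2.0558  x^+=3.2704  v^+=2.9312  a^+=1.3685
step 3: x_pred=8.4746  r=-5.3646  x^+=6.5273  v^+=3.1534  a^+=0.8681
step 4: x_pred=11.5754  r=-11.2554  x^+=7.4897  v^+=0.9153  a^+=-0.1818
step 5: x_pred=8.5597  r=-4.6097  x^+=6.8863  v^+=-0.7267  a^+=-0.6118
step 6: x_pred=5.3478  r=0.1122  x^+=5.3885  v^+=-1.5186  a^+=-0.6013

x_post = 5.3885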